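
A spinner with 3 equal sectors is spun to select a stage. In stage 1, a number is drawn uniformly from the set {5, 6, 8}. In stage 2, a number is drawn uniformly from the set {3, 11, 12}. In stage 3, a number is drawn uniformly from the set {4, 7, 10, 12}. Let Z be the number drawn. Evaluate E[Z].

31/4

E[Z | stage 1] = (5+6+8)/3 = 19/3.
E[Z | stage 2] = (3+11+12)/3 = 26/3.
E[Z | stage 3] = (4+7+10+12)/4 = 33/4.
E[Z] = (1/3)·(19/3) + (1/3)·(26/3) + (1/3)·(33/4) = 31/4.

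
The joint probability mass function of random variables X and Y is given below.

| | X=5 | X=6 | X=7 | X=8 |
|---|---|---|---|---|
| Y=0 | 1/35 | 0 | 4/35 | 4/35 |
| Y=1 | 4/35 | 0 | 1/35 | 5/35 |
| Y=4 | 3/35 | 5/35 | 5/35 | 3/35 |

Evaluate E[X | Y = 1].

P(Y = 1) = 2/7.
Σ X·P over the event = 5·(4/35) + 7·(1/35) + 8·(5/35) = 67/35.
E[X | Y = 1] = (67/35) / (2/7) = 67/10.

67/10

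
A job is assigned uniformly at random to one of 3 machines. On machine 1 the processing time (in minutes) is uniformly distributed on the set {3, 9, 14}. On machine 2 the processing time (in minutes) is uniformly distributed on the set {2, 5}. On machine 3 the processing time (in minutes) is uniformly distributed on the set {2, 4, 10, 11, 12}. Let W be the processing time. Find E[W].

599/90

E[W | machine 1] = (3+9+14)/3 = 26/3.
E[W | machine 2] = (2+5)/2 = 7/2.
E[W | machine 3] = (2+4+10+11+12)/5 = 39/5.
By the law of total expectation,
E[W] = (1/3)·(26/3) + (1/3)·(7/2) + (1/3)·(39/5) = 599/90.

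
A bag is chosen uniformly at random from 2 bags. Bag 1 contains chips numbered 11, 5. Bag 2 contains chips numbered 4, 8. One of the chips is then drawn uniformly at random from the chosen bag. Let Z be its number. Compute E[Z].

7

E[Z | bag 1] = (11+5)/2 = 8.
E[Z | bag 2] = (4+8)/2 = 6.
By the law of total expectation,
E[Z] = (1/2)·(8) + (1/2)·(6) = 7.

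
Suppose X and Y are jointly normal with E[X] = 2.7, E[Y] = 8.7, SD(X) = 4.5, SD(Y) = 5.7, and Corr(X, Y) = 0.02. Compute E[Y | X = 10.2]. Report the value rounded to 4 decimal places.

8.8900

For a bivariate normal, E[Y | X=x] = μ_Y + ρ·(σ_Y/σ_X)·(x − μ_X).
E[Y | X=10.2] = 8.7 + (0.02)·(5.7/4.5)·(10.2 − (2.7)) = 8.7 + (0.025333)·(7.5) = 8.8900.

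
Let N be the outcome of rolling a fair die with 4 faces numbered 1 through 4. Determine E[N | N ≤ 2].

3/2

Given N ≤ 2, N is equally likely to be any of {1, 2}.
E[N | N ≤ 2] = (1 + 2) / 2 = 3/2.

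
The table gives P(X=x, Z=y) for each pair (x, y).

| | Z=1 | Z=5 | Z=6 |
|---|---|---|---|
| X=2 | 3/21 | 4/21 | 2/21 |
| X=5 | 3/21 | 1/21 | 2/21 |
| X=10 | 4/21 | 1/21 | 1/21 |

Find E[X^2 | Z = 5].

P(Z = 5) = 2/7.
Σ X^2·P over the event = 4·(4/21) + 25·(1/21) + 100·(1/21) = 47/7.
E[X^2 | Z = 5] = (47/7) / (2/7) = 47/2.

47/2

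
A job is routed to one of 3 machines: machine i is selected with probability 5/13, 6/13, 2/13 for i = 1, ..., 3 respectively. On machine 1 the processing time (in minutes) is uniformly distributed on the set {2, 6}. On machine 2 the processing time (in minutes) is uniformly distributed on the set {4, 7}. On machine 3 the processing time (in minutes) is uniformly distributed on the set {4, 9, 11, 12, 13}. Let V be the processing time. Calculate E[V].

363/65

E[V | machine 1] = (2+6)/2 = 4.
E[V | machine 2] = (4+7)/2 = 11/2.
E[V | machine 3] = (4+9+11+12+13)/5 = 49/5.
By the law of total expectation,
E[V] = (5/13)·(4) + (6/13)·(11/2) + (2/13)·(49/5) = 363/65.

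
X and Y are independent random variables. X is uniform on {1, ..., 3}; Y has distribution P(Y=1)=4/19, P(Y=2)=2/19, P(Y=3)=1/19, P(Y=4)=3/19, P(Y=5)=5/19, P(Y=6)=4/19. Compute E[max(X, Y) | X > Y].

P(X > Y) = 10/57.
Summing max(X,Y)·P(x,y) over outcomes with X > Y gives 26/57.
E[max(X, Y) | X > Y] = (26/57) / (10/57) = 13/5.

13/5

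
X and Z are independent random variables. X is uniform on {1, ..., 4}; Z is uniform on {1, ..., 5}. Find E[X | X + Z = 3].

P(X + Z = 3) = 1/10.
Summing X·P(x,y) over outcomes with X + Z = 3 gives 3/20.
E[X | X + Z = 3] = (3/20) / (1/10) = 3/2.

3/2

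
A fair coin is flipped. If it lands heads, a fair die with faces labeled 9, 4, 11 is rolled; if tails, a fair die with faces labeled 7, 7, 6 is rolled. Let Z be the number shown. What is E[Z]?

22/3

E[Z | heads] = (9+4+11)/3 = 8.
E[Z | tails] = (7+7+6)/3 = 20/3.
By the law of total expectation,
E[Z] = (1/2)·(8) + (1/2)·(20/3) = 22/3.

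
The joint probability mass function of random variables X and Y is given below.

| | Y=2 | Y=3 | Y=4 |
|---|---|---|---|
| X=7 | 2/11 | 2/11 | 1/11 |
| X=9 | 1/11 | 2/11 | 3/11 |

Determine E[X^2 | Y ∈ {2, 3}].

439/7

P(Y ∈ {2, 3}) = 7/11.
Summing X^2·P(X=x,Y=y) over the conditioning event gives 439/11.
E[X^2 | Y ∈ {2, 3}] = (439/11) / (7/11) = 439/7.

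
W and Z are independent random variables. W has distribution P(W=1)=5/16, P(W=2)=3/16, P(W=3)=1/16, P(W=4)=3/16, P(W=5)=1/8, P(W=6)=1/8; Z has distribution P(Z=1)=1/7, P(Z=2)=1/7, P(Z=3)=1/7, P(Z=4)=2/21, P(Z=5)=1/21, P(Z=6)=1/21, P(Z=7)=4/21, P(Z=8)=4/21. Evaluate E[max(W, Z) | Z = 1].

3

P(Z = 1) = 1/7.
Summing max(W,Z)·P(x,y) over outcomes with Z = 1 gives 3/7.
E[max(W, Z) | Z = 1] = (3/7) / (1/7) = 3.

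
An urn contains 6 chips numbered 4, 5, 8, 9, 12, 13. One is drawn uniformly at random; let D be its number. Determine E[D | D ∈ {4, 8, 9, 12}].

33/4

P(D ∈ {4, 8, 9, 12}) = 2/3.
Σ over the event: 4·1/6 + 8·1/6 + 9·1/6 + 12·1/6 = 11/2.
E[D | D ∈ {4, 8, 9, 12}] = (11/2) / (2/3) = 33/4.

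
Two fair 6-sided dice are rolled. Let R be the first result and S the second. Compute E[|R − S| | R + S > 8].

Outcomes with R + S > 8: (3,6), (4,5), (4,6), (5,4), (5,5), (5,6), (6,3), (6,4), (6,5), (6,6), each with probability 1/36.
E[|R − S| | R + S > 8] = (3 + 1 + 2 + 1 + 0 + 1 + 3 + 2 + 1 + 0) / 10 = 7/5.

7/5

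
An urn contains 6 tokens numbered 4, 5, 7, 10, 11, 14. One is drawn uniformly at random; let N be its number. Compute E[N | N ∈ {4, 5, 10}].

19/3

P(N ∈ {4, 5, 10}) = 1/2.
Σ over the event: 4·1/6 + 5·1/6 + 10·1/6 = 19/6.
E[N | N ∈ {4, 5, 10}] = (19/6) / (1/2) = 19/3.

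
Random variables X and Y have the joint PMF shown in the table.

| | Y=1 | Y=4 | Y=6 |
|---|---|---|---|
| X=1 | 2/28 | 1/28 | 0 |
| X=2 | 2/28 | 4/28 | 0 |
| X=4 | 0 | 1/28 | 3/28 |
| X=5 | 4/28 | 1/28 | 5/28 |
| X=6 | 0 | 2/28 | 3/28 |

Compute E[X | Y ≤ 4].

P(Y ≤ 4) = 17/28.
Summing X·P(X=x,Y=y) over the conditioning event gives 2.
E[X | Y ≤ 4] = (2) / (17/28) = 56/17.

56/17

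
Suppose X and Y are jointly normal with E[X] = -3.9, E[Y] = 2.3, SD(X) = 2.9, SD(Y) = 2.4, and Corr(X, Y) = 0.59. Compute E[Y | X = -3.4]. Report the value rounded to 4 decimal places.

2.5441

For a bivariate normal, E[Y | X=x] = μ_Y + ρ·(σ_Y/σ_X)·(x − μ_X).
E[Y | X=-3.4] = 2.3 + (0.59)·(2.4/2.9)·(-3.4 − (-3.9)) = 2.3 + (0.48828)·(0.5) = 2.5441.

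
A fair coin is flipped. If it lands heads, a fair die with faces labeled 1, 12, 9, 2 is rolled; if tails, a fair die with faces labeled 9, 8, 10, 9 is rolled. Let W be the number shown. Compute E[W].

E[W | heads] = (1+12+9+2)/4 = 6.
E[W | tails] = (9+8+10+9)/4 = 9.
By the law of total expectation,
E[W] = (1/2)·(6) + (1/2)·(9) = 15/2.

15/2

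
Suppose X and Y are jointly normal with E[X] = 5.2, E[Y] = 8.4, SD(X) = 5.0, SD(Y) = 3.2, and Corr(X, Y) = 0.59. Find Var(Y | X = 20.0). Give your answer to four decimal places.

The conditional variance in a bivariate normal is σ_Y²(1 − ρ²), independent of x.
Var(Y | X=20.0) = (3.2)²·(1 − (0.59)²) = 10.24·0.6519 = 6.6755.

6.6755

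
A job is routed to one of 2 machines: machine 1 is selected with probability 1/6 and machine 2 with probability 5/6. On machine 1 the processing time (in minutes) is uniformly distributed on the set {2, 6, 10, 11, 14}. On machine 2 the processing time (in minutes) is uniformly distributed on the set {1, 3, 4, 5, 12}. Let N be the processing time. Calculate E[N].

E[N | machine 1] = (2+6+10+11+14)/5 = 43/5.
E[N | machine 2] = (1+3+4+5+12)/5 = 5.
By the law of total expectation,
E[N] = (1/6)·(43/5) + (5/6)·(5) = 28/5.

28/5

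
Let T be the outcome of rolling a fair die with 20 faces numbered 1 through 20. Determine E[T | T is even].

Given T is even, T is equally likely to be any of {2, 4, 6, 8, 10, 12, 14, 16, 18, 20}.
E[T | T is even] = (2 + 4 + 6 + 8 + 10 + 12 + 14 + 16 + 18 + 20) / 10 = 11.

11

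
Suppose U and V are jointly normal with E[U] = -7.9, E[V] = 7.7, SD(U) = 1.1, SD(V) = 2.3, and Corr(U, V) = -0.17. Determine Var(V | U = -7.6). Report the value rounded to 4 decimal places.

5.1371

Var(V | U=x) = (1 − ρ²)·σ_V².
Var(V | U=-7.6) = (2.3)²·(1 − (-0.17)²) = 5.29·0.9711 = 5.1371.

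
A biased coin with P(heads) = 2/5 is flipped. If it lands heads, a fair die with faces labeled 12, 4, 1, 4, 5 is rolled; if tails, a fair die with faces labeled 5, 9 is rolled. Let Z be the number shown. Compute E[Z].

157/25

E[Z | heads] = (12+4+1+4+5)/5 = 26/5.
E[Z | tails] = (5+9)/2 = 7.
By the law of total expectation,
E[Z] = (2/5)·(26/5) + (3/5)·(7) = 157/25.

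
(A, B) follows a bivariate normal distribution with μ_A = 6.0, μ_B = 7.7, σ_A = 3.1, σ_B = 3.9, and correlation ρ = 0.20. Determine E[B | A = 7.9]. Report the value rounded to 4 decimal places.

8.1781

E[B | A=x] = μ_B + ρ(σ_B/σ_A)(x − μ_A) for jointly normal variables.
E[B | A=7.9] = 7.7 + (0.20)·(3.9/3.1)·(7.9 − (6.0)) = 7.7 + (0.25161)·(1.9) = 8.1781.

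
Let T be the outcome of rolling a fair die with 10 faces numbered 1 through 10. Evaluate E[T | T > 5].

8

Given T > 5, T is equally likely to be any of {6, 7, 8, 9, 10}.
E[T | T > 5] = (6 + 7 + 8 + 9 + 10) / 5 = 8.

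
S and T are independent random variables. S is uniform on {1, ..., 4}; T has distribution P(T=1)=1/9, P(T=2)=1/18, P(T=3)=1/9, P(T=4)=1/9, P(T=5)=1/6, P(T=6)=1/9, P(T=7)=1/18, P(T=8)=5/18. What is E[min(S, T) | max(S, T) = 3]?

P(max(S, T) = 3) = 1/8.
Summing min(S,T)·P(x,y) over outcomes with max(S, T) = 3 gives 2/9.
E[min(S, T) | max(S, T) = 3] = (2/9) / (1/8) = 16/9.

16/9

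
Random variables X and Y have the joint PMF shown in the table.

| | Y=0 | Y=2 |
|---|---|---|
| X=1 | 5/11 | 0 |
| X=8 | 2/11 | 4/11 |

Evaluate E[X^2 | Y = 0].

P(Y = 0) = 7/11.
Σ X^2·P over the event = 1·(5/11) + 64·(2/11) = 133/11.
E[X^2 | Y = 0] = (133/11) / (7/11) = 19.

19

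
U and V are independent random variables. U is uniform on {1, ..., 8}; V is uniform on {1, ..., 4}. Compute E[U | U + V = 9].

13/2

Outcomes with U + V = 9: (5,4), (6,3), (7,2), (8,1), each with probability 1/32.
E[U | U + V = 9] = (5 + 6 + 7 + 8) / 4 = 13/2.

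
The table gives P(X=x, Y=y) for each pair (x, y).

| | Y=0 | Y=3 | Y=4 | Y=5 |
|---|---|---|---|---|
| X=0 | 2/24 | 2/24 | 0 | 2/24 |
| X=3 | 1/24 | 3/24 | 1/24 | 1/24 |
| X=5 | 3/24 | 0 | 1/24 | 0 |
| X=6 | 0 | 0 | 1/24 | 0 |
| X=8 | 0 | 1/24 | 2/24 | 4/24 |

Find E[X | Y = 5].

P(Y = 5) = 7/24.
Summing X·P(X=x,Y=y) over the conditioning event gives 35/24.
E[X | Y = 5] = (35/24) / (7/24) = 5.

5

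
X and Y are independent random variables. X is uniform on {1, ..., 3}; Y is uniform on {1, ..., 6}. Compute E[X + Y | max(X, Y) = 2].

10/3

P(max(X, Y) = 2) = 1/6.
Summing (X+Y)·P(x,y) over outcomes with max(X, Y) = 2 gives 5/9.
E[X + Y | max(X, Y) = 2] = (5/9) / (1/6) = 10/3.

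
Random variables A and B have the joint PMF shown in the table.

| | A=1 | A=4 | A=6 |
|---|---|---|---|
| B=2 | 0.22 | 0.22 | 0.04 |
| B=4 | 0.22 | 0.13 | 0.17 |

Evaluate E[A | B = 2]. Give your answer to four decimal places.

2.7917

P(B = 2) = 0.48.
Σ A·P over the event = 1·(0.22) + 4·(0.22) + 6·(0.04) = 1.34.
E[A | B = 2] = (1.34) / (0.48) = 2.7917.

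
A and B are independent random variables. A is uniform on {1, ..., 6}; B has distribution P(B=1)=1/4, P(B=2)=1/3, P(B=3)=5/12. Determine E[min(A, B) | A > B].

P(A > B) = 23/36.
Summing min(A,B)·P(x,y) over outcomes with A > B gives 23/18.
E[min(A, B) | A > B] = (23/18) / (23/36) = 2.

2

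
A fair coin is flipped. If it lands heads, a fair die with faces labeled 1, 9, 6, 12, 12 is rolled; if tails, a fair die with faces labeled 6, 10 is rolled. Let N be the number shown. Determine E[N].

8

E[N | heads] = (1+9+6+12+12)/5 = 8.
E[N | tails] = (6+10)/2 = 8.
E[N] = (1/2)·(8) + (1/2)·(8) = 8.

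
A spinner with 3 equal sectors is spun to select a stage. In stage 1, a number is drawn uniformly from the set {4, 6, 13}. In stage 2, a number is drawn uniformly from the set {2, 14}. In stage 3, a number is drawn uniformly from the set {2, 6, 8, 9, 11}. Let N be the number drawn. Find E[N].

E[N | stage 1] = (4+6+13)/3 = 23/3.
E[N | stage 2] = (2+14)/2 = 8.
E[N | stage 3] = (2+6+8+9+11)/5 = 36/5.
By the law of total expectation,
E[N] = (1/3)·(23/3) + (1/3)·(8) + (1/3)·(36/5) = 343/45.

343/45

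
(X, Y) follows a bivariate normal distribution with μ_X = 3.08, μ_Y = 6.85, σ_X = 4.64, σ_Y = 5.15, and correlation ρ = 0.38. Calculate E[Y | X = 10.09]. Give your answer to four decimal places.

The regression of Y on X has slope ρ·σ_Y/σ_X and passes through (μ_X, μ_Y).
E[Y | X=10.09] = 6.85 + (0.38)·(5.15/4.64)·(10.09 − (3.08)) = 6.85 + (0.42177)·(7.01) = 9.8066.

9.8066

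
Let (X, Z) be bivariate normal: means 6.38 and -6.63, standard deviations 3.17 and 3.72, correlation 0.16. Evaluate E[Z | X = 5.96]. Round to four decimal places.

-6.7089

For a bivariate normal, E[Z | X=x] = μ_Z + ρ·(σ_Z/σ_X)·(x − μ_X).
E[Z | X=5.96] = -6.63 + (0.16)·(3.72/3.17)·(5.96 − (6.38)) = -6.63 + (0.18776)·(-0.42) = -6.7089.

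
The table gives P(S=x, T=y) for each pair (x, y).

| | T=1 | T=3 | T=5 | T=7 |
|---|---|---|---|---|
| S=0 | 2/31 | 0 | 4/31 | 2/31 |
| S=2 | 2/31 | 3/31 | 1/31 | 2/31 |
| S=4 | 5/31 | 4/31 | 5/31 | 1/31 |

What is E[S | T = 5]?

P(T = 5) = 10/31.
Σ S·P over the event = 0·(4/31) + 2·(1/31) + 4·(5/31) = 22/31.
E[S | T = 5] = (22/31) / (10/31) = 11/5.

11/5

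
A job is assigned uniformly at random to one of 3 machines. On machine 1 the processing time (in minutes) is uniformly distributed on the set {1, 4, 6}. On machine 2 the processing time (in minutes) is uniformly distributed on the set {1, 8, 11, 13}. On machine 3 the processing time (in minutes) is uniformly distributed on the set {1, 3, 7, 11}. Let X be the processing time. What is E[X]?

209/36

E[X | machine 1] = (1+4+6)/3 = 11/3.
E[X | machine 2] = (1+8+11+13)/4 = 33/4.
E[X | machine 3] = (1+3+7+11)/4 = 11/2.
By the law of total expectation,
E[X] = (1/3)·(11/3) + (1/3)·(33/4) + (1/3)·(11/2) = 209/36.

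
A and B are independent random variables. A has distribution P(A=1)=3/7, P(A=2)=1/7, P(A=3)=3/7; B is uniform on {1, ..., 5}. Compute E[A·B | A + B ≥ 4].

P(A + B ≥ 4) = 4/5.
Summing AB·P(x,y) over outcomes with A + B ≥ 4 gives 199/35.
E[A·B | A + B ≥ 4] = (199/35) / (4/5) = 199/28.

199/28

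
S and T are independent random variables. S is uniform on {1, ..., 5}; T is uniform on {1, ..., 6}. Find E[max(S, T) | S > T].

Outcomes with S > T: (2,1), (3,1), (3,2), (4,1), (4,2), (4,3), (5,1), (5,2), (5,3), (5,4), each with probability 1/30.
E[max(S, T) | S > T] = (2 + 3 + 3 + 4 + 4 + 4 + 5 + 5 + 5 + 5) / 10 = 4.

4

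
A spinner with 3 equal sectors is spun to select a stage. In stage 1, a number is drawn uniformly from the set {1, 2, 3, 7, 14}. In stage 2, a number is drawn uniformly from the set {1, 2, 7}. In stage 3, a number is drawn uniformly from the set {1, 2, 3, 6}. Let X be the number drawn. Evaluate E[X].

E[X | stage 1] = (1+2+3+7+14)/5 = 27/5.
E[X | stage 2] = (1+2+7)/3 = 10/3.
E[X | stage 3] = (1+2+3+6)/4 = 3.
By the law of total expectation,
E[X] = (1/3)·(27/5) + (1/3)·(10/3) + (1/3)·(3) = 176/45.

176/45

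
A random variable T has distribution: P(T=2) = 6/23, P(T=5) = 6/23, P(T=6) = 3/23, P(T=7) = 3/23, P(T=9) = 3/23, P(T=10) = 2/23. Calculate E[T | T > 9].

P(T > 9) = 2/23.
Σ over the event: 10·2/23 = 20/23.
E[T | T > 9] = (20/23) / (2/23) = 10.

10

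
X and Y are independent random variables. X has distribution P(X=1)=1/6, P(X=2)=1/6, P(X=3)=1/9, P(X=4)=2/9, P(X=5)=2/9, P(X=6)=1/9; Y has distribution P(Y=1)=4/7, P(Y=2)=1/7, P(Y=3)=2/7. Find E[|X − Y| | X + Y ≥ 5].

P(X + Y ≥ 5) = 41/63.
Summing |X−Y|·P(x,y) over outcomes with X + Y ≥ 5 gives 16/9.
E[|X − Y| | X + Y ≥ 5] = (16/9) / (41/63) = 112/41.

112/41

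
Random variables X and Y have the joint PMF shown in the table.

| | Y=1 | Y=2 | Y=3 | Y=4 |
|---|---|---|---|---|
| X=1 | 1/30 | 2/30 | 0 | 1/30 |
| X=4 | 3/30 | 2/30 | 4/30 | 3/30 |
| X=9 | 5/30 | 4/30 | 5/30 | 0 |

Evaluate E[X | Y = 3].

61/9

P(Y = 3) = 3/10.
Summing X·P(X=x,Y=y) over the conditioning event gives 61/30.
E[X | Y = 3] = (61/30) / (3/10) = 61/9.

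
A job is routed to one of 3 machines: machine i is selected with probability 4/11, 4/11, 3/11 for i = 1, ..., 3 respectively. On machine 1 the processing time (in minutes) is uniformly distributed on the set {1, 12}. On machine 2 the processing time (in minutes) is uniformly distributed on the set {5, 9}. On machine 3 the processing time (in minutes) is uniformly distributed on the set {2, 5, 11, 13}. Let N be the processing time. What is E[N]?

309/44

E[N | machine 1] = (1+12)/2 = 13/2.
E[N | machine 2] = (5+9)/2 = 7.
E[N | machine 3] = (2+5+11+13)/4 = 31/4.
By the law of total expectation,
E[N] = (4/11)·(13/2) + (4/11)·(7) + (3/11)·(31/4) = 309/44.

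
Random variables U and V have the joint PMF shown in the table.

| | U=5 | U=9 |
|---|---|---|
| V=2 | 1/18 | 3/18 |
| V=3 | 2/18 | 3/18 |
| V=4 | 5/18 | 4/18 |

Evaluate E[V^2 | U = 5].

P(U = 5) = 4/9.
Summing V^2·P(U=x,V=y) over the conditioning event gives 17/3.
E[V^2 | U = 5] = (17/3) / (4/9) = 51/4.

51/4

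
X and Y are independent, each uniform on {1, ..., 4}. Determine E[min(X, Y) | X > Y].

Outcomes with X > Y: (2,1), (3,1), (3,2), (4,1), (4,2), (4,3), each with probability 1/16.
E[min(X, Y) | X > Y] = (1 + 1 + 2 + 1 + 2 + 3) / 6 = 5/3.

5/3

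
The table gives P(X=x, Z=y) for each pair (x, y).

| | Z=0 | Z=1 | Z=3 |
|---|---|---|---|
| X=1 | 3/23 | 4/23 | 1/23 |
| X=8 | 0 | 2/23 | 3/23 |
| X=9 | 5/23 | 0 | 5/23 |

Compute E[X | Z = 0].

6

P(Z = 0) = 8/23.
Summing X·P(X=x,Z=y) over the conditioning event gives 48/23.
E[X | Z = 0] = (48/23) / (8/23) = 6.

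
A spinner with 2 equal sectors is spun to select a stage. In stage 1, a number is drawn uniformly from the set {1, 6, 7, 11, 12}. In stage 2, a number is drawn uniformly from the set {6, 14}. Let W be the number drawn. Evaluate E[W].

E[W | stage 1] = (1+6+7+11+12)/5 = 37/5.
E[W | stage 2] = (6+14)/2 = 10.
E[W] = (1/2)·(37/5) + (1/2)·(10) = 87/10.

87/10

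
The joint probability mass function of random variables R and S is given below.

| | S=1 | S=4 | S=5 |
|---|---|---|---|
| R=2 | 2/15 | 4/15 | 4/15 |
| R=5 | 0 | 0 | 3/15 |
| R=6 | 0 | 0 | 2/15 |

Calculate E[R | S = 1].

P(S = 1) = 2/15.
Σ R·P over the event = 2·(2/15) = 4/15.
E[R | S = 1] = (4/15) / (2/15) = 2.

2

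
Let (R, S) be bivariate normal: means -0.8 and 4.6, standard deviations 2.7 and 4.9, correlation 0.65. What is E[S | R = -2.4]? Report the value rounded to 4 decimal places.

For a bivariate normal, E[S | R=x] = μ_S + ρ·(σ_S/σ_R)·(x − μ_R).
E[S | R=-2.4] = 4.6 + (0.65)·(4.9/2.7)·(-2.4 − (-0.8)) = 4.6 + (1.1796)·(-1.6) = 2.7126.

2.7126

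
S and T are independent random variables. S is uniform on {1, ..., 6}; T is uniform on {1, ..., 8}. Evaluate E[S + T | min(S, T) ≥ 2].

P(min(S, T) ≥ 2) = 35/48.
Summing (S+T)·P(x,y) over outcomes with min(S, T) ≥ 2 gives 105/16.
E[S + T | min(S, T) ≥ 2] = (105/16) / (35/48) = 9.

9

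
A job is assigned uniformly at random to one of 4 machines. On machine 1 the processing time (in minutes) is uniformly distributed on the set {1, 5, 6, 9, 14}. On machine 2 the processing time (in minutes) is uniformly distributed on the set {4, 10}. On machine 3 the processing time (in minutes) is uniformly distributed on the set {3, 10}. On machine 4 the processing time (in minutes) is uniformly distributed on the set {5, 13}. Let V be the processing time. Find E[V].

E[V | machine 1] = (1+5+6+9+14)/5 = 7.
E[V | machine 2] = (4+10)/2 = 7.
E[V | machine 3] = (3+10)/2 = 13/2.
E[V | machine 4] = (5+13)/2 = 9.
E[V] = (1/4)·(7) + (1/4)·(7) + (1/4)·(13/2) + (1/4)·(9) = 59/8.

59/8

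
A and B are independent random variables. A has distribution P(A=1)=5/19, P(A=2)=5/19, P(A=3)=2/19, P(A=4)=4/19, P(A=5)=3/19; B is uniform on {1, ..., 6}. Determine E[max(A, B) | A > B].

130/33

P(A > B) = 11/38.
Summing max(A,B)·P(x,y) over outcomes with A > B gives 65/57.
E[max(A, B) | A > B] = (65/57) / (11/38) = 130/33.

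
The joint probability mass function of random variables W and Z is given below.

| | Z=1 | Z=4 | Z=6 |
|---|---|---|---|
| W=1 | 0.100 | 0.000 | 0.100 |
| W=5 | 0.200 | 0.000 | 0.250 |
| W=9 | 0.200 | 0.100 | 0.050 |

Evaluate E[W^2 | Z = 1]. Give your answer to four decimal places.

42.6000

P(Z = 1) = 0.500.
Σ W^2·P over the event = 1·(0.100) + 25·(0.200) + 81·(0.200) = 21.300.
E[W^2 | Z = 1] = (21.300) / (0.500) = 42.6000.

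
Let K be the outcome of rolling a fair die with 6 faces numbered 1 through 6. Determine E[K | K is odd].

3

Given K is odd, K is equally likely to be any of {1, 3, 5}.
E[K | K is odd] = (1 + 3 + 5) / 3 = 3.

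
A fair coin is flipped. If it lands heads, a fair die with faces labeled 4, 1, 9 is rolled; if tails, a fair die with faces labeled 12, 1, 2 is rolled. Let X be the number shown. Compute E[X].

E[X | heads] = (4+1+9)/3 = 14/3.
E[X | tails] = (12+1+2)/3 = 5.
By the law of total expectation,
E[X] = (1/2)·(14/3) + (1/2)·(5) = 29/6.

29/6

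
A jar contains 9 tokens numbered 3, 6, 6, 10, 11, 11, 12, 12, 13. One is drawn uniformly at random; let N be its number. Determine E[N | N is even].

P(N is even) = 5/9.
Σ over the event: 6·2/9 + 10·1/9 + 12·2/9 = 46/9.
E[N | N is even] = (46/9) / (5/9) = 46/5.

46/5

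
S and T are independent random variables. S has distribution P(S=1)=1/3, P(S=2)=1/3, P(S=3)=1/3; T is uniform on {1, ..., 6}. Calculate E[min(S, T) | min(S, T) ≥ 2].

P(min(S, T) ≥ 2) = 5/9.
Summing min(S,T)·P(x,y) over outcomes with min(S, T) ≥ 2 gives 4/3.
E[min(S, T) | min(S, T) ≥ 2] = (4/3) / (5/9) = 12/5.

12/5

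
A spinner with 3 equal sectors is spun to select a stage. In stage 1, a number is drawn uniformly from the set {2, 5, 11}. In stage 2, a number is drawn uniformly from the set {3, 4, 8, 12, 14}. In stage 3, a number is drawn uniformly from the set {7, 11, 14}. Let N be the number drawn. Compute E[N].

373/45

E[N | stage 1] = (2+5+11)/3 = 6.
E[N | stage 2] = (3+4+8+12+14)/5 = 41/5.
E[N | stage 3] = (7+11+14)/3 = 32/3.
By the law of total expectation,
E[N] = (1/3)·(6) + (1/3)·(41/5) + (1/3)·(32/3) = 373/45.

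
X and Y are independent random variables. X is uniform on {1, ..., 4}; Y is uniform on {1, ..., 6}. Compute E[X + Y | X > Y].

Outcomes with X > Y: (2,1), (3,1), (3,2), (4,1), (4,2), (4,3), each with probability 1/24.
E[X + Y | X > Y] = (3 + 4 + 5 + 5 + 6 + 7) / 6 = 5.

5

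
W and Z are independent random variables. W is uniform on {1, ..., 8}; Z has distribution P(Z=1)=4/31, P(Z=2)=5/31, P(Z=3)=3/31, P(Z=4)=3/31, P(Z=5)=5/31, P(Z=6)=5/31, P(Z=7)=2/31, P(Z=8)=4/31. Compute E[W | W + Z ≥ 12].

P(W + Z ≥ 12) = 7/31.
Summing W·P(x,y) over outcomes with W + Z ≥ 12 gives 47/31.
E[W | W + Z ≥ 12] = (47/31) / (7/31) = 47/7.

47/7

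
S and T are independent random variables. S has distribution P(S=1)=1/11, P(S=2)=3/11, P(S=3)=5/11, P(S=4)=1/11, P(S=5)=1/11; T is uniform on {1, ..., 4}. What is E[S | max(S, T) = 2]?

P(max(S, T) = 2) = 7/44.
Summing S·P(x,y) over outcomes with max(S, T) = 2 gives 13/44.
E[S | max(S, T) = 2] = (13/44) / (7/44) = 13/7.

13/7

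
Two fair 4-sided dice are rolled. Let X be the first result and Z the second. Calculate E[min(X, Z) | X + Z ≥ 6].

17/6

Outcomes with X + Z ≥ 6: (2,4), (3,3), (3,4), (4,2), (4,3), (4,4), each with probability 1/16.
E[min(X, Z) | X + Z ≥ 6] = (2 + 3 + 3 + 2 + 3 + 4) / 6 = 17/6.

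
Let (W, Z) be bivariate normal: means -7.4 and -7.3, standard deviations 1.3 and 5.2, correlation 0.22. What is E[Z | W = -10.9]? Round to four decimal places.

-10.3800

The regression of Z on W has slope ρ·σ_Z/σ_W and passes through (μ_W, μ_Z).
E[Z | W=-10.9] = -7.3 + (0.22)·(5.2/1.3)·(-10.9 − (-7.4)) = -7.3 + (0.88)·(-3.5) = -10.3800.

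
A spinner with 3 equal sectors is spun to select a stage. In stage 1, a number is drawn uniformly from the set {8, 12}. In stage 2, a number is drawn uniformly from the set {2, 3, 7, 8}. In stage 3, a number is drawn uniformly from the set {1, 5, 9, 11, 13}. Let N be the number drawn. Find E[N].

E[N | stage 1] = (8+12)/2 = 10.
E[N | stage 2] = (2+3+7+8)/4 = 5.
E[N | stage 3] = (1+5+9+11+13)/5 = 39/5.
E[N] = (1/3)·(10) + (1/3)·(5) + (1/3)·(39/5) = 38/5.

38/5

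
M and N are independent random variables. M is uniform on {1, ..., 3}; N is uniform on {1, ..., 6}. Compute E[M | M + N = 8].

Outcomes with M + N = 8: (2,6), (3,5), each with probability 1/18.
E[M | M + N = 8] = (2 + 3) / 2 = 5/2.

5/2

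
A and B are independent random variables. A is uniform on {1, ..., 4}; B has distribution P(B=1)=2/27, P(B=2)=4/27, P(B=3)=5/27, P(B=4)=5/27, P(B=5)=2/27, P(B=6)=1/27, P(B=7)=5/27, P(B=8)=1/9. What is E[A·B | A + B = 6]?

P(A + B = 6) = 4/27.
Summing AB·P(x,y) over outcomes with A + B = 6 gives 127/108.
E[A·B | A + B = 6] = (127/108) / (4/27) = 127/16.

127/16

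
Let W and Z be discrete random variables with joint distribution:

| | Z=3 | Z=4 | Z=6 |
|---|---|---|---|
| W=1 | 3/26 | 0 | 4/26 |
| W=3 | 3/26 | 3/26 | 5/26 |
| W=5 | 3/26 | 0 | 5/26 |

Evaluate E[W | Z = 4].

P(Z = 4) = 3/26.
Σ W·P over the event = 3·(3/26) = 9/26.
E[W | Z = 4] = (9/26) / (3/26) = 3.

3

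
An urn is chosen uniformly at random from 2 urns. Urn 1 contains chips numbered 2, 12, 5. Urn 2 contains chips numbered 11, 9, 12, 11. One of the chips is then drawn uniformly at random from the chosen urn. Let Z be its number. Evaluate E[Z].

E[Z | urn 1] = (2+12+5)/3 = 19/3.
E[Z | urn 2] = (11+9+12+11)/4 = 43/4.
E[Z] = (1/2)·(19/3) + (1/2)·(43/4) = 205/24.

205/24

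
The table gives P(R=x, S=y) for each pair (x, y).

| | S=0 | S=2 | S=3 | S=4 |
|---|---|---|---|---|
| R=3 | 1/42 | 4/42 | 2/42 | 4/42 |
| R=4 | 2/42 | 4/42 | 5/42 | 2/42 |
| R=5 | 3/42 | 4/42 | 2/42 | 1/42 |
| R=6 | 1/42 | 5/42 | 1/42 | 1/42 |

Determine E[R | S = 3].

P(S = 3) = 5/21.
Σ R·P over the event = 3·(2/42) + 4·(5/42) + 5·(2/42) + 6·(1/42) = 1.
E[R | S = 3] = (1) / (5/21) = 21/5.

21/5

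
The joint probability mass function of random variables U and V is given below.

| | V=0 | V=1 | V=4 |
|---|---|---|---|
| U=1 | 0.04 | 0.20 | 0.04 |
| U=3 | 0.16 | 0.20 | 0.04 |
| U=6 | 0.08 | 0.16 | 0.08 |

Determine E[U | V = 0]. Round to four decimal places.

P(V = 0) = 0.28.
Σ U·P over the event = 1·(0.04) + 3·(0.16) + 6·(0.08) = 1.00.
E[U | V = 0] = (1.00) / (0.28) = 3.5714.

3.5714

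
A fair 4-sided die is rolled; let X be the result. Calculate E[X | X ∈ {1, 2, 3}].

2

P(X ∈ {1, 2, 3}) = 3/4.
Σ over the event: 1·1/4 + 2·1/4 + 3·1/4 = 3/2.
E[X | X ∈ {1, 2, 3}] = (3/2) / (3/4) = 2.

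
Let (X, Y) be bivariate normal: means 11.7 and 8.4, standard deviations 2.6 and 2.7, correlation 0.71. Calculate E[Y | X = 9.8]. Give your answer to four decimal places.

6.9991

The regression of Y on X has slope ρ·σ_Y/σ_X and passes through (μ_X, μ_Y).
E[Y | X=9.8] = 8.4 + (0.71)·(2.7/2.6)·(9.8 − (11.7)) = 8.4 + (0.73731)·(-1.9) = 6.9991.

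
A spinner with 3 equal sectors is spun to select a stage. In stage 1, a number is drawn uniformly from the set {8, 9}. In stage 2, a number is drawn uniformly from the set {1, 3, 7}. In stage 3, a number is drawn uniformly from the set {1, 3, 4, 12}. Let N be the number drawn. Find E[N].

103/18

E[N | stage 1] = (8+9)/2 = 17/2.
E[N | stage 2] = (1+3+7)/3 = 11/3.
E[N | stage 3] = (1+3+4+12)/4 = 5.
E[N] = (1/3)·(17/2) + (1/3)·(11/3) + (1/3)·(5) = 103/18.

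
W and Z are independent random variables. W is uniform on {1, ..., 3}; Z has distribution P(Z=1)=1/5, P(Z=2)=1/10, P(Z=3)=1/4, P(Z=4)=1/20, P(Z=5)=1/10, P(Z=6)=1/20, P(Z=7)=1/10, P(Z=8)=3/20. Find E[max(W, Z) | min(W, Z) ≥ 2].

P(min(W, Z) ≥ 2) = 8/15.
Summing max(W,Z)·P(x,y) over outcomes with min(W, Z) ≥ 2 gives 13/5.
E[max(W, Z) | min(W, Z) ≥ 2] = (13/5) / (8/15) = 39/8.

39/8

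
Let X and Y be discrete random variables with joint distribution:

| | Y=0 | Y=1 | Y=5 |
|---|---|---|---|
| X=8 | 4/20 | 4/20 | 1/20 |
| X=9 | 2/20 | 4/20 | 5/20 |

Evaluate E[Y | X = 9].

29/11

P(X = 9) = 11/20.
Summing Y·P(X=x,Y=y) over the conditioning event gives 29/20.
E[Y | X = 9] = (29/20) / (11/20) = 29/11.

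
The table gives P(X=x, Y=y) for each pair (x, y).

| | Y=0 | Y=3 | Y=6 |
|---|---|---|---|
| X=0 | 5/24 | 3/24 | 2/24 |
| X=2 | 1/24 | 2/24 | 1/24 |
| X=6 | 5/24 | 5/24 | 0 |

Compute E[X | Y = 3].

P(Y = 3) = 5/12.
Σ X·P over the event = 0·(3/24) + 2·(2/24) + 6·(5/24) = 17/12.
E[X | Y = 3] = (17/12) / (5/12) = 17/5.

17/5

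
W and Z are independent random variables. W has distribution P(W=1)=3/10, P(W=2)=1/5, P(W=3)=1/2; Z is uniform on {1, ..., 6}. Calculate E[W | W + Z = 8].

P(W + Z = 8) = 7/60.
Summing W·P(x,y) over outcomes with W + Z = 8 gives 19/60.
E[W | W + Z = 8] = (19/60) / (7/60) = 19/7.

19/7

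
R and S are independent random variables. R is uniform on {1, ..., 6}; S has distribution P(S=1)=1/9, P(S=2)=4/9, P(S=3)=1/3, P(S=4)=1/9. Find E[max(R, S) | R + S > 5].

148/31

P(R + S > 5) = 31/54.
Summing max(R,S)·P(x,y) over outcomes with R + S > 5 gives 74/27.
E[max(R, S) | R + S > 5] = (74/27) / (31/54) = 148/31.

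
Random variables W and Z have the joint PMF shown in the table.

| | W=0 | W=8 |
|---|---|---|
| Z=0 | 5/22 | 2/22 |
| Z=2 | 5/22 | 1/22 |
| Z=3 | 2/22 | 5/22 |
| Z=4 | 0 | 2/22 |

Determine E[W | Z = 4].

8

P(Z = 4) = 1/11.
Σ W·P over the event = 8·(2/22) = 8/11.
E[W | Z = 4] = (8/11) / (1/11) = 8.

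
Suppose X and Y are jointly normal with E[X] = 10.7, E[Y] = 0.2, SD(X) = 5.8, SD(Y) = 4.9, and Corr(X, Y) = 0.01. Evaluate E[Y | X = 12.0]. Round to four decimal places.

0.2110

E[Y | X=x] = μ_Y + ρ(σ_Y/σ_X)(x − μ_X) for jointly normal variables.
E[Y | X=12.0] = 0.2 + (0.01)·(4.9/5.8)·(12.0 − (10.7)) = 0.2 + (0.0084483)·(1.3) = 0.2110.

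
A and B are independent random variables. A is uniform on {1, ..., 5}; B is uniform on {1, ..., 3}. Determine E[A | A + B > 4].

35/9

P(A + B > 4) = 3/5.
Summing A·P(x,y) over outcomes with A + B > 4 gives 7/3.
E[A | A + B > 4] = (7/3) / (3/5) = 35/9.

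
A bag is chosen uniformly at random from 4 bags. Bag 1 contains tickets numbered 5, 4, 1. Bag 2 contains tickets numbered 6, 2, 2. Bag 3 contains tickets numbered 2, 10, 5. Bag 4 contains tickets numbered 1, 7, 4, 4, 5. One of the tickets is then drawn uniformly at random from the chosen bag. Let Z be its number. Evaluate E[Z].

62/15

E[Z | bag 1] = (5+4+1)/3 = 10/3.
E[Z | bag 2] = (6+2+2)/3 = 10/3.
E[Z | bag 3] = (2+10+5)/3 = 17/3.
E[Z | bag 4] = (1+7+4+4+5)/5 = 21/5.
By the law of total expectation,
E[Z] = (1/4)·(10/3) + (1/4)·(10/3) + (1/4)·(17/3) + (1/4)·(21/5) = 62/15.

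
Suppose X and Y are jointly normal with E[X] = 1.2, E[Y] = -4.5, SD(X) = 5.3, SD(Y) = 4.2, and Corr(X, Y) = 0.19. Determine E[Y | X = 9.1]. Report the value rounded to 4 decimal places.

-3.3105

E[Y | X=x] = μ_Y + ρ(σ_Y/σ_X)(x − μ_X) for jointly normal variables.
E[Y | X=9.1] = -4.5 + (0.19)·(4.2/5.3)·(9.1 − (1.2)) = -4.5 + (0.15057)·(7.9) = -3.3105.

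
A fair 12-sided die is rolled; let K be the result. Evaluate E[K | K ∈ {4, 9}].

P(K ∈ {4, 9}) = 1/6.
Σ over the event: 4·1/12 + 9·1/12 = 13/12.
E[K | K ∈ {4, 9}] = (13/12) / (1/6) = 13/2.

13/2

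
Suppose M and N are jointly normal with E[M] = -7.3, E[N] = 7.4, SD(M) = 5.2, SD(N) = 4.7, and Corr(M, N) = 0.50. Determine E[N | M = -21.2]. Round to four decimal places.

1.1183

For a bivariate normal, E[N | M=x] = μ_N + ρ·(σ_N/σ_M)·(x − μ_M).
E[N | M=-21.2] = 7.4 + (0.50)·(4.7/5.2)·(-21.2 − (-7.3)) = 7.4 + (0.45192)·(-13.9) = 1.1183.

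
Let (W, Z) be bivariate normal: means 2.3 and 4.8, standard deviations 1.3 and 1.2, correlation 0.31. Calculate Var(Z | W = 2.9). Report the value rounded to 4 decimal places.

The conditional variance in a bivariate normal is σ_Z²(1 − ρ²), independent of x.
Var(Z | W=2.9) = (1.2)²·(1 − (0.31)²) = 1.44·0.9039 = 1.3016.

1.3016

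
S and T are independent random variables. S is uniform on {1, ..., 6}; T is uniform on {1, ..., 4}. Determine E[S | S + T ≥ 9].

17/3

Outcomes with S + T ≥ 9: (5,4), (6,3), (6,4), each with probability 1/24.
E[S | S + T ≥ 9] = (5 + 6 + 6) / 3 = 17/3.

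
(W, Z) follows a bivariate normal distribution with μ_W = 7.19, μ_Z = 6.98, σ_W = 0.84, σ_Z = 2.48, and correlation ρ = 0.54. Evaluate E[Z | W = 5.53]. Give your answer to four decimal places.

4.3335

The regression of Z on W has slope ρ·σ_Z/σ_W and passes through (μ_W, μ_Z).
E[Z | W=5.53] = 6.98 + (0.54)·(2.48/0.84)·(5.53 − (7.19)) = 6.98 + (1.5943)·(-1.66) = 4.3335.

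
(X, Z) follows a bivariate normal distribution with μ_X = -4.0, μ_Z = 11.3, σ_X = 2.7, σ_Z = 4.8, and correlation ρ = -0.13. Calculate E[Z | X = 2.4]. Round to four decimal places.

9.8209

The regression of Z on X has slope ρ·σ_Z/σ_X and passes through (μ_X, μ_Z).
E[Z | X=2.4] = 11.3 + (-0.13)·(4.8/2.7)·(2.4 − (-4.0)) = 11.3 + (-0.23111)·(6.4) = 9.8209.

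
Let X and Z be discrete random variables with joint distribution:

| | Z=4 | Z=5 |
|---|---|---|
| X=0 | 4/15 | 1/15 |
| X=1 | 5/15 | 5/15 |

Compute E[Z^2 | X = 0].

89/5

P(X = 0) = 1/3.
Σ Z^2·P over the event = 16·(4/15) + 25·(1/15) = 89/15.
E[Z^2 | X = 0] = (89/15) / (1/3) = 89/5.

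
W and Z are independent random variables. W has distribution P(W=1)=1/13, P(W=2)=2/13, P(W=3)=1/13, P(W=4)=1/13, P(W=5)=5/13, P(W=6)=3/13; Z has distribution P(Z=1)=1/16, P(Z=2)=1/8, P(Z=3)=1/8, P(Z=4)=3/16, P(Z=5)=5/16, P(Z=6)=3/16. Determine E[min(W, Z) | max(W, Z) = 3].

21/11

P(max(W, Z) = 3) = 11/208.
Summing min(W,Z)·P(x,y) over outcomes with max(W, Z) = 3 gives 21/208.
E[min(W, Z) | max(W, Z) = 3] = (21/208) / (11/208) = 21/11.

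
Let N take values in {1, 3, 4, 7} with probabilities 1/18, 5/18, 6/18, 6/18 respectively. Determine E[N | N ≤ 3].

8/3

P(N ≤ 3) = 1/3.
Σ over the event: 1·1/18 + 3·5/18 = 8/9.
E[N | N ≤ 3] = (8/9) / (1/3) = 8/3.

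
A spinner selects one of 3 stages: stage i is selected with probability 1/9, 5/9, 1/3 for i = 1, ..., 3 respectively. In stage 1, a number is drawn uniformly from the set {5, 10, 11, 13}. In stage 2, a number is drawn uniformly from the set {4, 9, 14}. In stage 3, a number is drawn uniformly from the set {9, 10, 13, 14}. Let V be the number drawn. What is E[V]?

119/12

E[V | stage 1] = (5+10+11+13)/4 = 39/4.
E[V | stage 2] = (4+9+14)/3 = 9.
E[V | stage 3] = (9+10+13+14)/4 = 23/2.
By the law of total expectation,
E[V] = (1/9)·(39/4) + (5/9)·(9) + (1/3)·(23/2) = 119/12.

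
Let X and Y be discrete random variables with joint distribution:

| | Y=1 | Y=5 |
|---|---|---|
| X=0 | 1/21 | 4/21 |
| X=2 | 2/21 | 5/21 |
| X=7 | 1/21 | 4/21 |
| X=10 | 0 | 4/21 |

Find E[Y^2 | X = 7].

P(X = 7) = 5/21.
Σ Y^2·P over the event = 1·(1/21) + 25·(4/21) = 101/21.
E[Y^2 | X = 7] = (101/21) / (5/21) = 101/5.

101/5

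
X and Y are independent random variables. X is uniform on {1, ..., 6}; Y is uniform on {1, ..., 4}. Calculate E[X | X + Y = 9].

11/2

Outcomes with X + Y = 9: (5,4), (6,3), each with probability 1/24.
E[X | X + Y = 9] = (5 + 6) / 2 = 11/2.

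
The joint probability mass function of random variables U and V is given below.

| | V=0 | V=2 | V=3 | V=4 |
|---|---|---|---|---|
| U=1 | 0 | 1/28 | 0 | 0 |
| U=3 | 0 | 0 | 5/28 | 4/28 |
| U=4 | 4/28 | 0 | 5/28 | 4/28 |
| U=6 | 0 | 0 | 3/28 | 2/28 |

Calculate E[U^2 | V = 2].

P(V = 2) = 1/28.
Summing U^2·P(U=x,V=y) over the conditioning event gives 1/28.
E[U^2 | V = 2] = (1/28) / (1/28) = 1.

1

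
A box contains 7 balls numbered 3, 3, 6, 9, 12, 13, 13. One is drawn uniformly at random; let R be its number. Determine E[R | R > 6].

P(R > 6) = 4/7.
Σ over the event: 9·1/7 + 12·1/7 + 13·2/7 = 47/7.
E[R | R > 6] = (47/7) / (4/7) = 47/4.

47/4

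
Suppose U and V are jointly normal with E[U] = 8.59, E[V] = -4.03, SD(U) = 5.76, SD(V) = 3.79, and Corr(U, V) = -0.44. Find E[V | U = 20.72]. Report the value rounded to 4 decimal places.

-7.5418

The regression of V on U has slope ρ·σ_V/σ_U and passes through (μ_U, μ_V).
E[V | U=20.72] = -4.03 + (-0.44)·(3.79/5.76)·(20.72 − (8.59)) = -4.03 + (-0.28951)·(12.13) = -7.5418.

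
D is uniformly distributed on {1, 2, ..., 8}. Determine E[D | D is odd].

4

Given D is odd, D is equally likely to be any of {1, 3, 5, 7}.
E[D | D is odd] = (1 + 3 + 5 + 7) / 4 = 4.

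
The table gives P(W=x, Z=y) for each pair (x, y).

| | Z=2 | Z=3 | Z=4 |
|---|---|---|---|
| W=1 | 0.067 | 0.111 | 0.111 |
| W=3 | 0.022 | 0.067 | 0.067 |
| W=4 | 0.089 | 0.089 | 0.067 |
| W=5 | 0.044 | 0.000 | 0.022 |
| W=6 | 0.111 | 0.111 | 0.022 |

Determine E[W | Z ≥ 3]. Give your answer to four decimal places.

P(Z ≥ 3) = 0.667.
Summing W·P(W=x,Z=y) over the conditioning event gives 2.156.
E[W | Z ≥ 3] = (2.156) / (0.667) = 3.2324.

3.2324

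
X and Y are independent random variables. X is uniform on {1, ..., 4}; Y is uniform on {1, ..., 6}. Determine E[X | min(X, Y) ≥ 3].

7/2

Outcomes with min(X, Y) ≥ 3: (3,3), (3,4), (3,5), (3,6), (4,3), (4,4), (4,5), (4,6), each with probability 1/24.
E[X | min(X, Y) ≥ 3] = (3 + 3 + 3 + 3 + 4 + 4 + 4 + 4) / 8 = 7/2.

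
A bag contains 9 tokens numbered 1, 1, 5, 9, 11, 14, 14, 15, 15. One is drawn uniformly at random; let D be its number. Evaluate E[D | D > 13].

P(D > 13) = 4/9.
Σ over the event: 14·2/9 + 15·2/9 = 58/9.
E[D | D > 13] = (58/9) / (4/9) = 29/2.

29/2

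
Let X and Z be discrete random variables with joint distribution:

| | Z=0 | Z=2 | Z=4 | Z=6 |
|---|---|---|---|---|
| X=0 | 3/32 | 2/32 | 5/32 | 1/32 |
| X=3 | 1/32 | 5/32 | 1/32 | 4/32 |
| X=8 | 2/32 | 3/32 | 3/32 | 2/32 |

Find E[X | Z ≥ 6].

4

P(Z ≥ 6) = 7/32.
Summing X·P(X=x,Z=y) over the conditioning event gives 7/8.
E[X | Z ≥ 6] = (7/8) / (7/32) = 4.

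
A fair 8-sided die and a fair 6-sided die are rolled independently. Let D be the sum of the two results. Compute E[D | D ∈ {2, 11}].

P(D ∈ {2, 11}) = 5/48.
Σ over the event: 2·1/48 + 11·1/12 = 23/24.
E[D | D ∈ {2, 11}] = (23/24) / (5/48) = 46/5.

46/5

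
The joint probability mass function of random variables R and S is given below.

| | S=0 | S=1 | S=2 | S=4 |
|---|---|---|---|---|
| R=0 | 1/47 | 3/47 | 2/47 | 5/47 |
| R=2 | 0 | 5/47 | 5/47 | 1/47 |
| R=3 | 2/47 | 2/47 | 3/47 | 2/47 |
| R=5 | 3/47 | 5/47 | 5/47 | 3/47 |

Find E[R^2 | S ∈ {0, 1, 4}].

353/32

P(S ∈ {0, 1, 4}) = 32/47.
Summing R^2·P(R=x,S=y) over the conditioning event gives 353/47.
E[R^2 | S ∈ {0, 1, 4}] = (353/47) / (32/47) = 353/32.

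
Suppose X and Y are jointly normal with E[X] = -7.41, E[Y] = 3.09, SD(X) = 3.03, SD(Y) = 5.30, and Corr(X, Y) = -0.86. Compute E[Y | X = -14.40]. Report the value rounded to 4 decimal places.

13.6050

The regression of Y on X has slope ρ·σ_Y/σ_X and passes through (μ_X, μ_Y).
E[Y | X=-14.40] = 3.09 + (-0.86)·(5.30/3.03)·(-14.40 − (-7.41)) = 3.09 + (-1.50429)·(-6.99) = 13.6050.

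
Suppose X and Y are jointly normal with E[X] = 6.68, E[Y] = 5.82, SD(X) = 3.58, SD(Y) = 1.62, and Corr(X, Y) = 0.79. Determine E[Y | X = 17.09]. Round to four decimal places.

The regression of Y on X has slope ρ·σ_Y/σ_X and passes through (μ_X, μ_Y).
E[Y | X=17.09] = 5.82 + (0.79)·(1.62/3.58)·(17.09 − (6.68)) = 5.82 + (0.357486)·(10.41) = 9.5414.

9.5414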